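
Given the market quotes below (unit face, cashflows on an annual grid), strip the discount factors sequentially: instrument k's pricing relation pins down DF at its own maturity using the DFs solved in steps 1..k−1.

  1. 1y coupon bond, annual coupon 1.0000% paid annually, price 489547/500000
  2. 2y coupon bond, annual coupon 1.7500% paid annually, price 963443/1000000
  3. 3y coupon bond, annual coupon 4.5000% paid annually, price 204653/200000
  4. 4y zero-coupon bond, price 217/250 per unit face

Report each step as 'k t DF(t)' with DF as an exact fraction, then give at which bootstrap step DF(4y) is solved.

1 1 4847/5000
2 2 4651/5000
3 3 4487/5000
4 4 217/250
DF(4y) is solved at step 4

step 1 [1y] bond c/1=1/100: DF=(489547/500000 − 1/100·(0))/(1+1/100) = 4847/5000 ≈ 0.969400
step 2 [2y] bond c/1=7/400: DF=(963443/1000000 − 7/400·(0.969400))/(1+7/400) = 4651/5000 ≈ 0.930200
step 3 [3y] bond c/1=9/200: DF=(204653/200000 − 9/200·(0.969400+0.930200))/(1+9/200) = 4487/5000 ≈ 0.897400
step 4 [4y] zero: DF = P = 217/250 ≈ 0.868000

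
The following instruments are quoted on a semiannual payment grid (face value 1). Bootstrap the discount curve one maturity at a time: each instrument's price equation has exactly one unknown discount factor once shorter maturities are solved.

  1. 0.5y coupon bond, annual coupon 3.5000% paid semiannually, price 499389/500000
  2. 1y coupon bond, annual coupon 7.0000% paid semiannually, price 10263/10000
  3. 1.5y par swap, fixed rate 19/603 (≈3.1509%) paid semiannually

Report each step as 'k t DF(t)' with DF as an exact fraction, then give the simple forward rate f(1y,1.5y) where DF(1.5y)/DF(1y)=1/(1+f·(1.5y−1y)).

step 1 [0.5y] bond c/2=7/400: DF=(499389/500000 − 7/400·(0))/(1+7/400) = 1227/1250 ≈ 0.981600
step 2 [1y] bond c/2=7/200: DF=(10263/10000 − 7/200·(0.981600))/(1+7/200) = 599/625 ≈ 0.958400
step 3 [1.5y] swap r/2=19/1206: DF=(1 − 19/1206·(0.981600+0.958400))/(1+19/1206) = 1193/1250 ≈ 0.954400

1 1/2 1227/1250
2 1 599/625
3 3/2 1193/1250
f(1y,1.5y) = ((599/625)/(1193/1250) − 1)/(1/2) = 10/1193 ≈ 0.8382%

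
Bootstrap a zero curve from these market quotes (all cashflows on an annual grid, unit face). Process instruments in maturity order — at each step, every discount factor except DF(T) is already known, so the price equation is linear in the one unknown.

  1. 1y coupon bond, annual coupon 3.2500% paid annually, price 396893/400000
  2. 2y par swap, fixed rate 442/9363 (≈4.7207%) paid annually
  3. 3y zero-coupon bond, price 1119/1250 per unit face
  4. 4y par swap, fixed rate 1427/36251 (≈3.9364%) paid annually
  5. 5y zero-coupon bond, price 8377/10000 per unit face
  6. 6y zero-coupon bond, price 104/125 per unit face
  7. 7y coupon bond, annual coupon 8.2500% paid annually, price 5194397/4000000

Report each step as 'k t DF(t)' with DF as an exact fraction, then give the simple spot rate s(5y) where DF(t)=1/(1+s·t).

1 1 961/1000
2 2 2279/2500
3 3 1119/1250
4 4 8573/10000
5 5 8377/10000
6 6 104/125
7 7 7961/10000
s(5y) = (1/(8377/10000) − 1)/(5) = 1623/41885 ≈ 3.8749%

step 1 [1y] bond c/1=13/400: DF=(396893/400000 − 13/400·(0))/(1+13/400) = 961/1000 ≈ 0.961000
step 2 [2y] swap r/1=442/9363: DF=(1 − 442/9363·(0.961000))/(1+442/9363) = 2279/2500 ≈ 0.911600
step 3 [3y] zero: DF = P = 1119/1250 ≈ 0.895200
step 4 [4y] swap r/1=1427/36251: DF=(1 − 1427/36251·(0.961000+0.911600+0.895200))/(1+1427/36251) = 8573/10000 ≈ 0.857300
step 5 [5y] zero: DF = P = 8377/10000 ≈ 0.837700
step 6 [6y] zero: DF = P = 104/125 ≈ 0.832000
step 7 [7y] bond c/1=33/400: DF=(5194397/4000000 − 33/400·(0.961000+0.911600+0.895200+0.857300+0.837700+0.832000))/(1+33/400) = 7961/10000 ≈ 0.796100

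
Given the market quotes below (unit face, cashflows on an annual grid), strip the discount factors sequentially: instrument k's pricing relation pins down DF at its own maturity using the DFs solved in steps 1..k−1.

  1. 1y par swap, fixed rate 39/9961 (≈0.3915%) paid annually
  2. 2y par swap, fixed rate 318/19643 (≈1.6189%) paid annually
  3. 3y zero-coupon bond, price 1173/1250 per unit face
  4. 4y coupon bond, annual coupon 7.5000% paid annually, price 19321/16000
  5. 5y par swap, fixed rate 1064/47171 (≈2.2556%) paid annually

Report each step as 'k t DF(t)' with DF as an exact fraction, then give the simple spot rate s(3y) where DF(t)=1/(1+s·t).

step 1 [1y] swap r/1=39/9961: DF=(1 − 39/9961·(0))/(1+39/9961) = 9961/10000 ≈ 0.996100
step 2 [2y] swap r/1=318/19643: DF=(1 − 318/19643·(0.996100))/(1+318/19643) = 4841/5000 ≈ 0.968200
step 3 [3y] zero: DF = P = 1173/1250 ≈ 0.938400
step 4 [4y] bond c/1=3/40: DF=(19321/16000 − 3/40·(0.996100+0.968200+0.938400))/(1+3/40) = 1151/1250 ≈ 0.920800
step 5 [5y] swap r/1=1064/47171: DF=(1 − 1064/47171·(0.996100+0.968200+0.938400+0.920800))/(1+1064/47171) = 1117/1250 ≈ 0.893600

1 1 9961/10000
2 2 4841/5000
3 3 1173/1250
4 4 1151/1250
5 5 1117/1250
s(3y) = (1/(1173/1250) − 1)/(3) = 77/3519 ≈ 2.1881%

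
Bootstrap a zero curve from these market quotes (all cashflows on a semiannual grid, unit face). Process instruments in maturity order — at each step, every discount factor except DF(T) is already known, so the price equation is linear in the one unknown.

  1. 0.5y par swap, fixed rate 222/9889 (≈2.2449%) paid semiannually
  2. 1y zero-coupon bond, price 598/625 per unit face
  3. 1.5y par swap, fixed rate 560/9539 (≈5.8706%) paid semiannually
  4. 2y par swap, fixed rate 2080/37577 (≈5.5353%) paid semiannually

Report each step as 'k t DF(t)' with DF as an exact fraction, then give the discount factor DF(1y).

1 1/2 9889/10000
2 1 598/625
3 3/2 229/250
4 2 112/125
DF(1y) = 598/625 ≈ 0.956800

step 1 [0.5y] swap r/2=111/9889: DF=(1 − 111/9889·(0))/(1+111/9889) = 9889/10000 ≈ 0.988900
step 2 [1y] zero: DF = P = 598/625 ≈ 0.956800
step 3 [1.5y] swap r/2=280/9539: DF=(1 − 280/9539·(0.988900+0.956800))/(1+280/9539) = 229/250 ≈ 0.916000
step 4 [2y] swap r/2=1040/37577: DF=(1 − 1040/37577·(0.988900+0.956800+0.916000))/(1+1040/37577) = 112/125 ≈ 0.896000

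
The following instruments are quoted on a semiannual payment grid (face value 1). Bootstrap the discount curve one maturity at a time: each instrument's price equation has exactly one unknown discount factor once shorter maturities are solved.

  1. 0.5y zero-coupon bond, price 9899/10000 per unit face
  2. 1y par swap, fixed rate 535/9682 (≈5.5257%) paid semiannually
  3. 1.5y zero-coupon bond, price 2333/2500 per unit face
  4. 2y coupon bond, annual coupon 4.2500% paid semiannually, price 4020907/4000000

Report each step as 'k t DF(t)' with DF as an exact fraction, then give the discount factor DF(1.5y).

1 1/2 9899/10000
2 1 1893/2000
3 3/2 2333/2500
4 2 4623/5000
DF(1.5y) = 2333/2500 ≈ 0.933200

step 1 [0.5y] zero: DF = P = 9899/10000 ≈ 0.989900
step 2 [1y] swap r/2=535/19364: DF=(1 − 535/19364·(0.989900))/(1+535/19364) = 1893/2000 ≈ 0.946500
step 3 [1.5y] zero: DF = P = 2333/2500 ≈ 0.933200
step 4 [2y] bond c/2=17/800: DF=(4020907/4000000 − 17/800·(0.989900+0.946500+0.933200))/(1+17/800) = 4623/5000 ≈ 0.924600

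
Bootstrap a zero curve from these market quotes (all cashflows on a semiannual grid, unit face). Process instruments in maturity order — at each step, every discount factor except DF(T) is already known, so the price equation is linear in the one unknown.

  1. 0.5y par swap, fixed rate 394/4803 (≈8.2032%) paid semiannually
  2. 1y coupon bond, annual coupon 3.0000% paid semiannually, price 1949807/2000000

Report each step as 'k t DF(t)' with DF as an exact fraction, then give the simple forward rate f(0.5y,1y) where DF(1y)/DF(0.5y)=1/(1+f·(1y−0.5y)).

1 1/2 4803/5000
2 1 9463/10000
f(0.5y,1y) = ((4803/5000)/(9463/10000) − 1)/(1/2) = 286/9463 ≈ 3.0223%

step 1 [0.5y] swap r/2=197/4803: DF=(1 − 197/4803·(0))/(1+197/4803) = 4803/5000 ≈ 0.960600
step 2 [1y] bond c/2=3/200: DF=(1949807/2000000 − 3/200·(0.960600))/(1+3/200) = 9463/10000 ≈ 0.946300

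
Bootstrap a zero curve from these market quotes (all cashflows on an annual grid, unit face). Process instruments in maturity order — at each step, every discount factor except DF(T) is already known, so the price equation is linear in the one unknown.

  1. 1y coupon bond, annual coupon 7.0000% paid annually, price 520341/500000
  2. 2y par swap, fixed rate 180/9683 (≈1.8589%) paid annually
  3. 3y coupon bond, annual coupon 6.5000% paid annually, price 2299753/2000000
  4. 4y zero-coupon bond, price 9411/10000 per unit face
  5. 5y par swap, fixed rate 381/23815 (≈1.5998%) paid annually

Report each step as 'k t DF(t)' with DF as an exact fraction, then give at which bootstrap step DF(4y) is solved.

1 1 4863/5000
2 2 241/250
3 3 1923/2000
4 4 9411/10000
5 5 4619/5000
DF(4y) is solved at step 4

step 1 [1y] bond c/1=7/100: DF=(520341/500000 − 7/100·(0))/(1+7/100) = 4863/5000 ≈ 0.972600
step 2 [2y] swap r/1=180/9683: DF=(1 − 180/9683·(0.972600))/(1+180/9683) = 241/250 ≈ 0.964000
step 3 [3y] bond c/1=13/200: DF=(2299753/2000000 − 13/200·(0.972600+0.964000))/(1+13/200) = 1923/2000 ≈ 0.961500
step 4 [4y] zero: DF = P = 9411/10000 ≈ 0.941100
step 5 [5y] swap r/1=381/23815: DF=(1 − 381/23815·(0.972600+0.964000+0.961500+0.941100))/(1+381/23815) = 4619/5000 ≈ 0.923800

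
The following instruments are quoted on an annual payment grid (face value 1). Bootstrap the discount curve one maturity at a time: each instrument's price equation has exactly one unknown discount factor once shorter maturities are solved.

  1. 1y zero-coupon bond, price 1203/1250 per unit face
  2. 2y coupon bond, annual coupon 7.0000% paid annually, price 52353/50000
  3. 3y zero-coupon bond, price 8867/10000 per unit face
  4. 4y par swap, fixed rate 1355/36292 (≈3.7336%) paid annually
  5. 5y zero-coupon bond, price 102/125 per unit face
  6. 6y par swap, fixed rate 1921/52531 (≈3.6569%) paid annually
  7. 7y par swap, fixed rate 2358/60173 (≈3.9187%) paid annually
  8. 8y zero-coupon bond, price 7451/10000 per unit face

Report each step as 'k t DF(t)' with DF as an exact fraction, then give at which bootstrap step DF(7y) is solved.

1 1 1203/1250
2 2 2289/2500
3 3 8867/10000
4 4 1729/2000
5 5 102/125
6 6 8079/10000
7 7 3821/5000
8 8 7451/10000
DF(7y) is solved at step 7

step 1 [1y] zero: DF = P = 1203/1250 ≈ 0.962400
step 2 [2y] bond c/1=7/100: DF=(52353/50000 − 7/100·(0.962400))/(1+7/100) = 2289/2500 ≈ 0.915600
step 3 [3y] zero: DF = P = 8867/10000 ≈ 0.886700
step 4 [4y] swap r/1=1355/36292: DF=(1 − 1355/36292·(0.962400+0.915600+0.886700))/(1+1355/36292) = 1729/2000 ≈ 0.864500
step 5 [5y] zero: DF = P = 102/125 ≈ 0.816000
step 6 [6y] swap r/1=1921/52531: DF=(1 − 1921/52531·(0.962400+0.915600+0.886700+0.864500+0.816000))/(1+1921/52531) = 8079/10000 ≈ 0.807900
step 7 [7y] swap r/1=2358/60173: DF=(1 − 2358/60173·(0.962400+0.915600+0.886700+0.864500+0.816000+0.807900))/(1+2358/60173) = 3821/5000 ≈ 0.764200
step 8 [8y] zero: DF = P = 7451/10000 ≈ 0.745100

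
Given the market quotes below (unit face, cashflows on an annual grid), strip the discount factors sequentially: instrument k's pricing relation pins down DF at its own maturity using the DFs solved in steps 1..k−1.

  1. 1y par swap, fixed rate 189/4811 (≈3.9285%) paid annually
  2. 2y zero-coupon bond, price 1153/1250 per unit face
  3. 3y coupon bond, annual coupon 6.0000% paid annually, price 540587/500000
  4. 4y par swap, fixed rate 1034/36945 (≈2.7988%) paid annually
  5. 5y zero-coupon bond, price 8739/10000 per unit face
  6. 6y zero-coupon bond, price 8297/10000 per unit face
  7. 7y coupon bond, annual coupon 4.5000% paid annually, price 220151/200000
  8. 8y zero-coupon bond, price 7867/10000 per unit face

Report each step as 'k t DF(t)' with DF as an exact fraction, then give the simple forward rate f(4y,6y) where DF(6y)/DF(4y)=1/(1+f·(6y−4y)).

step 1 [1y] swap r/1=189/4811: DF=(1 − 189/4811·(0))/(1+189/4811) = 4811/5000 ≈ 0.962200
step 2 [2y] zero: DF = P = 1153/1250 ≈ 0.922400
step 3 [3y] bond c/1=3/50: DF=(540587/500000 − 3/50·(0.962200+0.922400))/(1+3/50) = 9133/10000 ≈ 0.913300
step 4 [4y] swap r/1=1034/36945: DF=(1 − 1034/36945·(0.962200+0.922400+0.913300))/(1+1034/36945) = 4483/5000 ≈ 0.896600
step 5 [5y] zero: DF = P = 8739/10000 ≈ 0.873900
step 6 [6y] zero: DF = P = 8297/10000 ≈ 0.829700
step 7 [7y] bond c/1=9/200: DF=(220151/200000 − 9/200·(0.962200+0.922400+0.913300+0.896600+0.873900+0.829700))/(1+9/200) = 8209/10000 ≈ 0.820900
step 8 [8y] zero: DF = P = 7867/10000 ≈ 0.786700

1 1 4811/5000
2 2 1153/1250
3 3 9133/10000
4 4 4483/5000
5 5 8739/10000
6 6 8297/10000
7 7 8209/10000
8 8 7867/10000
f(4y,6y) = ((4483/5000)/(8297/10000) − 1)/(2) = 669/16594 ≈ 4.0316%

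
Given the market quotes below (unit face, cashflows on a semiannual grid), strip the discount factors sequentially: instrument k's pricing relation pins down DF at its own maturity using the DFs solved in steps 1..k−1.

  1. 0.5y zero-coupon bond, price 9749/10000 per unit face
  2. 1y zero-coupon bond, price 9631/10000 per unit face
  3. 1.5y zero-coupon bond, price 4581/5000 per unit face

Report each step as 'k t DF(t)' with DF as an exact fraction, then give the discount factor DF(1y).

step 1 [0.5y] zero: DF = P = 9749/10000 ≈ 0.974900
step 2 [1y] zero: DF = P = 9631/10000 ≈ 0.963100
step 3 [1.5y] zero: DF = P = 4581/5000 ≈ 0.916200

1 1/2 9749/10000
2 1 9631/10000
3 3/2 4581/5000
DF(1y) = 9631/10000 ≈ 0.963100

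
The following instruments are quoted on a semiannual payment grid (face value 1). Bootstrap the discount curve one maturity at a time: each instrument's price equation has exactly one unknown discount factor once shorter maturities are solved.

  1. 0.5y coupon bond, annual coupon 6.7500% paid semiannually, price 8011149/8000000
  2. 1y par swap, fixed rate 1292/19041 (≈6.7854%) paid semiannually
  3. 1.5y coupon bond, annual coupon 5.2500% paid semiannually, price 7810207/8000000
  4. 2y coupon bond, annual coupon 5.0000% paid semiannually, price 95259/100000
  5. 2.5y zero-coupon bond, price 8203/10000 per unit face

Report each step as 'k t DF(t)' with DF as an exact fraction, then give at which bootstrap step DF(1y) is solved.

step 1 [0.5y] bond c/2=27/800: DF=(8011149/8000000 − 27/800·(0))/(1+27/800) = 9687/10000 ≈ 0.968700
step 2 [1y] swap r/2=646/19041: DF=(1 − 646/19041·(0.968700))/(1+646/19041) = 4677/5000 ≈ 0.935400
step 3 [1.5y] bond c/2=21/800: DF=(7810207/8000000 − 21/800·(0.968700+0.935400))/(1+21/800) = 4513/5000 ≈ 0.902600
step 4 [2y] bond c/2=1/40: DF=(95259/100000 − 1/40·(0.968700+0.935400+0.902600))/(1+1/40) = 8609/10000 ≈ 0.860900
step 5 [2.5y] zero: DF = P = 8203/10000 ≈ 0.820300

1 1/2 9687/10000
2 1 4677/5000
3 3/2 4513/5000
4 2 8609/10000
5 5/2 8203/10000
DF(1y) is solved at step 2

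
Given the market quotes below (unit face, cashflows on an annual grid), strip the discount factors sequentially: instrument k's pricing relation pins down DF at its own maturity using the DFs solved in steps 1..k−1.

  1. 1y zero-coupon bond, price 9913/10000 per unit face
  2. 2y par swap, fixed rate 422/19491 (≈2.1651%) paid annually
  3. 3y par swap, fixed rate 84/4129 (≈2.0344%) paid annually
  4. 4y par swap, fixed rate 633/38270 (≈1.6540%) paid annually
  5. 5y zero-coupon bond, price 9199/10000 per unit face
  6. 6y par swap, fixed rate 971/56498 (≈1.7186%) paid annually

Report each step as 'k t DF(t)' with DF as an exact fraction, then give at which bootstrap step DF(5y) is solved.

1 1 9913/10000
2 2 4789/5000
3 3 2353/2500
4 4 9367/10000
5 5 9199/10000
6 6 9029/10000
DF(5y) is solved at step 5

step 1 [1y] zero: DF = P = 9913/10000 ≈ 0.991300
step 2 [2y] swap r/1=422/19491: DF=(1 − 422/19491·(0.991300))/(1+422/19491) = 4789/5000 ≈ 0.957800
step 3 [3y] swap r/1=84/4129: DF=(1 − 84/4129·(0.991300+0.957800))/(1+84/4129) = 2353/2500 ≈ 0.941200
step 4 [4y] swap r/1=633/38270: DF=(1 − 633/38270·(0.991300+0.957800+0.941200))/(1+633/38270) = 9367/10000 ≈ 0.936700
step 5 [5y] zero: DF = P = 9199/10000 ≈ 0.919900
step 6 [6y] swap r/1=971/56498: DF=(1 − 971/56498·(0.991300+0.957800+0.941200+0.936700+0.919900))/(1+971/56498) = 9029/10000 ≈ 0.902900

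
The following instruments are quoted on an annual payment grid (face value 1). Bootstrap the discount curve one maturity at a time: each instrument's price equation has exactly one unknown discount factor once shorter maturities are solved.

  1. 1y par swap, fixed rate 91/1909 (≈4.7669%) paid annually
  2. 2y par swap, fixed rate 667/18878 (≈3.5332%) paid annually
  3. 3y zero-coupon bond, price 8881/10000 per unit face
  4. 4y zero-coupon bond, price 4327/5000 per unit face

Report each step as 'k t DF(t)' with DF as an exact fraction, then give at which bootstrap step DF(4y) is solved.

1 1 1909/2000
2 2 9333/10000
3 3 8881/10000
4 4 4327/5000
DF(4y) is solved at step 4

step 1 [1y] swap r/1=91/1909: DF=(1 − 91/1909·(0))/(1+91/1909) = 1909/2000 ≈ 0.954500
step 2 [2y] swap r/1=667/18878: DF=(1 − 667/18878·(0.954500))/(1+667/18878) = 9333/10000 ≈ 0.933300
step 3 [3y] zero: DF = P = 8881/10000 ≈ 0.888100
step 4 [4y] zero: DF = P = 4327/5000 ≈ 0.865400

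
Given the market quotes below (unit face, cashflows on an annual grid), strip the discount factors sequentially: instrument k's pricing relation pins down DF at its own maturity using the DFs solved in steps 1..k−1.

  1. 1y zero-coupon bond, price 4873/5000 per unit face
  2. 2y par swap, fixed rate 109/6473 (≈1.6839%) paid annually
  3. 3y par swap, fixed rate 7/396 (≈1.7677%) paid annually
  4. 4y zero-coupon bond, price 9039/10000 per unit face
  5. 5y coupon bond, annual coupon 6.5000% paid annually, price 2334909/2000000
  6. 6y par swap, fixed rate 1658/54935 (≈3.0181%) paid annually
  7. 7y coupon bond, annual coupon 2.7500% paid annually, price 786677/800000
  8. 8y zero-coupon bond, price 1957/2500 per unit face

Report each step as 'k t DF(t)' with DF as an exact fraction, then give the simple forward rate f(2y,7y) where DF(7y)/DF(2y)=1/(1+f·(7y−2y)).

1 1 4873/5000
2 2 9673/10000
3 3 9489/10000
4 4 9039/10000
5 5 4323/5000
6 6 4171/5000
7 7 81/100
8 8 1957/2500
f(2y,7y) = ((9673/10000)/(81/100) − 1)/(5) = 1573/40500 ≈ 3.8840%

step 1 [1y] zero: DF = P = 4873/5000 ≈ 0.974600
step 2 [2y] swap r/1=109/6473: DF=(1 − 109/6473·(0.974600))/(1+109/6473) = 9673/10000 ≈ 0.967300
step 3 [3y] swap r/1=7/396: DF=(1 − 7/396·(0.974600+0.967300))/(1+7/396) = 9489/10000 ≈ 0.948900
step 4 [4y] zero: DF = P = 9039/10000 ≈ 0.903900
step 5 [5y] bond c/1=13/200: DF=(2334909/2000000 − 13/200·(0.974600+0.967300+0.948900+0.903900))/(1+13/200) = 4323/5000 ≈ 0.864600
step 6 [6y] swap r/1=1658/54935: DF=(1 − 1658/54935·(0.974600+0.967300+0.948900+0.903900+0.864600))/(1+1658/54935) = 4171/5000 ≈ 0.834200
step 7 [7y] bond c/1=11/400: DF=(786677/800000 − 11/400·(0.974600+0.967300+0.948900+0.903900+0.864600+0.834200))/(1+11/400) = 81/100 ≈ 0.810000
step 8 [8y] zero: DF = P = 1957/2500 ≈ 0.782800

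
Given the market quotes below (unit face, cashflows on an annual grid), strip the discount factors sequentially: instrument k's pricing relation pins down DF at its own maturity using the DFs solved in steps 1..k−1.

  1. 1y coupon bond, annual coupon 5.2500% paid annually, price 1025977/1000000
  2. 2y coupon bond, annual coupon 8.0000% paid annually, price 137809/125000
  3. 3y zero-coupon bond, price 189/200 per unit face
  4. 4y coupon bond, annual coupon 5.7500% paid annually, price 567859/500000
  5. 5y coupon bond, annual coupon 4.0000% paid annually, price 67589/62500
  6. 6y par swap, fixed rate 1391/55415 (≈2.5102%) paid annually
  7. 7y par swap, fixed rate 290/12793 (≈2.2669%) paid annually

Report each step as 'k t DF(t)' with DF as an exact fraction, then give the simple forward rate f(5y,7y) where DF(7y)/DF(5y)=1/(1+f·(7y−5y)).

step 1 [1y] bond c/1=21/400: DF=(1025977/1000000 − 21/400·(0))/(1+21/400) = 2437/2500 ≈ 0.974800
step 2 [2y] bond c/1=2/25: DF=(137809/125000 − 2/25·(0.974800))/(1+2/25) = 4743/5000 ≈ 0.948600
step 3 [3y] zero: DF = P = 189/200 ≈ 0.945000
step 4 [4y] bond c/1=23/400: DF=(567859/500000 − 23/400·(0.974800+0.948600+0.945000))/(1+23/400) = 459/500 ≈ 0.918000
step 5 [5y] bond c/1=1/25: DF=(67589/62500 − 1/25·(0.974800+0.948600+0.945000+0.918000))/(1+1/25) = 4471/5000 ≈ 0.894200
step 6 [6y] swap r/1=1391/55415: DF=(1 − 1391/55415·(0.974800+0.948600+0.945000+0.918000+0.894200))/(1+1391/55415) = 8609/10000 ≈ 0.860900
step 7 [7y] swap r/1=290/12793: DF=(1 − 290/12793·(0.974800+0.948600+0.945000+0.918000+0.894200+0.860900))/(1+290/12793) = 171/200 ≈ 0.855000

1 1 2437/2500
2 2 4743/5000
3 3 189/200
4 4 459/500
5 5 4471/5000
6 6 8609/10000
7 7 171/200
f(5y,7y) = ((4471/5000)/(171/200) − 1)/(2) = 98/4275 ≈ 2.2924%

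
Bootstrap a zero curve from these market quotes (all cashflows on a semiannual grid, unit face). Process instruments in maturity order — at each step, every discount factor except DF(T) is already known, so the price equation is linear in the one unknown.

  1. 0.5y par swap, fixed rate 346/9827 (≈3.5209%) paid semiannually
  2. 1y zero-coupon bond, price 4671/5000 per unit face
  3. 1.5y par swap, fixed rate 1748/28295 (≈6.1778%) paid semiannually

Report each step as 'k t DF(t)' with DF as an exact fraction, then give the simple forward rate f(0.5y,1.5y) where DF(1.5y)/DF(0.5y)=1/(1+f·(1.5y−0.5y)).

1 1/2 9827/10000
2 1 4671/5000
3 3/2 4563/5000
f(0.5y,1.5y) = ((9827/10000)/(4563/5000) − 1)/(1) = 701/9126 ≈ 7.6813%

step 1 [0.5y] swap r/2=173/9827: DF=(1 − 173/9827·(0))/(1+173/9827) = 9827/10000 ≈ 0.982700
step 2 [1y] zero: DF = P = 4671/5000 ≈ 0.934200
step 3 [1.5y] swap r/2=874/28295: DF=(1 − 874/28295·(0.982700+0.934200))/(1+874/28295) = 4563/5000 ≈ 0.912600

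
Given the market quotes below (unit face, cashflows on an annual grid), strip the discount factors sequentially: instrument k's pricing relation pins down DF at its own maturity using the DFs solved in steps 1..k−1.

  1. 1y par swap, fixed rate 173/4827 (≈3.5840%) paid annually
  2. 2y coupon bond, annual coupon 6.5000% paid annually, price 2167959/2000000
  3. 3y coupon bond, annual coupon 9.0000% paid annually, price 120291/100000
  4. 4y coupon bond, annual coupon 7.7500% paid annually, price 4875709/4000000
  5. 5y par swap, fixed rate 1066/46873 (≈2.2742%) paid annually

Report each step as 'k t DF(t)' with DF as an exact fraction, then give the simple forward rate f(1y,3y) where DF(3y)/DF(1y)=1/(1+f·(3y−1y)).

1 1 4827/5000
2 2 9589/10000
3 3 9447/10000
4 4 9249/10000
5 5 4467/5000
f(1y,3y) = ((4827/5000)/(9447/10000) − 1)/(2) = 69/6298 ≈ 1.0956%

step 1 [1y] swap r/1=173/4827: DF=(1 − 173/4827·(0))/(1+173/4827) = 4827/5000 ≈ 0.965400
step 2 [2y] bond c/1=13/200: DF=(2167959/2000000 − 13/200·(0.965400))/(1+13/200) = 9589/10000 ≈ 0.958900
step 3 [3y] bond c/1=9/100: DF=(120291/100000 − 9/100·(0.965400+0.958900))/(1+9/100) = 9447/10000 ≈ 0.944700
step 4 [4y] bond c/1=31/400: DF=(4875709/4000000 − 31/400·(0.965400+0.958900+0.944700))/(1+31/400) = 9249/10000 ≈ 0.924900
step 5 [5y] swap r/1=1066/46873: DF=(1 − 1066/46873·(0.965400+0.958900+0.944700+0.924900))/(1+1066/46873) = 4467/5000 ≈ 0.893400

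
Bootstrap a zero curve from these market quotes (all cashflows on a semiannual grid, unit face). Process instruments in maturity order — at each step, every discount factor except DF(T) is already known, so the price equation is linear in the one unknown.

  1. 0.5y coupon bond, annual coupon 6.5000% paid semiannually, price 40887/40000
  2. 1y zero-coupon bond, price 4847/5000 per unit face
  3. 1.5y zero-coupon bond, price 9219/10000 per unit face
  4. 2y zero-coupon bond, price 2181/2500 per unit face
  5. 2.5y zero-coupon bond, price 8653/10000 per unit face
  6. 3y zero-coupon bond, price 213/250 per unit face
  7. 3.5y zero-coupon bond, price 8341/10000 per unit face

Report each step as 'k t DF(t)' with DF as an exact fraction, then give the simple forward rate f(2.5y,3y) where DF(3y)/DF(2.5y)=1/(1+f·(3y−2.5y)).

1 1/2 99/100
2 1 4847/5000
3 3/2 9219/10000
4 2 2181/2500
5 5/2 8653/10000
6 3 213/250
7 7/2 8341/10000
f(2.5y,3y) = ((8653/10000)/(213/250) − 1)/(1/2) = 133/4260 ≈ 3.1221%

step 1 [0.5y] bond c/2=13/400: DF=(40887/40000 − 13/400·(0))/(1+13/400) = 99/100 ≈ 0.990000
step 2 [1y] zero: DF = P = 4847/5000 ≈ 0.969400
step 3 [1.5y] zero: DF = P = 9219/10000 ≈ 0.921900
step 4 [2y] zero: DF = P = 2181/2500 ≈ 0.872400
step 5 [2.5y] zero: DF = P = 8653/10000 ≈ 0.865300
step 6 [3y] zero: DF = P = 213/250 ≈ 0.852000
step 7 [3.5y] zero: DF = P = 8341/10000 ≈ 0.834100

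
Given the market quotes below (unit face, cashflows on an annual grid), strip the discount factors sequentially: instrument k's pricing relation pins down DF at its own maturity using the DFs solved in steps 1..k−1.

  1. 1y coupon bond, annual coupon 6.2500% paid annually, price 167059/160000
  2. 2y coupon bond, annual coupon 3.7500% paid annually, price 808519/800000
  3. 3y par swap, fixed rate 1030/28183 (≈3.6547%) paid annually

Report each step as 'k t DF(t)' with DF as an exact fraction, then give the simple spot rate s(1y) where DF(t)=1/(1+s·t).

step 1 [1y] bond c/1=1/16: DF=(167059/160000 − 1/16·(0))/(1+1/16) = 9827/10000 ≈ 0.982700
step 2 [2y] bond c/1=3/80: DF=(808519/800000 − 3/80·(0.982700))/(1+3/80) = 4693/5000 ≈ 0.938600
step 3 [3y] swap r/1=1030/28183: DF=(1 − 1030/28183·(0.982700+0.938600))/(1+1030/28183) = 897/1000 ≈ 0.897000

1 1 9827/10000
2 2 4693/5000
3 3 897/1000
s(1y) = (1/(9827/10000) − 1)/(1) = 173/9827 ≈ 1.7605%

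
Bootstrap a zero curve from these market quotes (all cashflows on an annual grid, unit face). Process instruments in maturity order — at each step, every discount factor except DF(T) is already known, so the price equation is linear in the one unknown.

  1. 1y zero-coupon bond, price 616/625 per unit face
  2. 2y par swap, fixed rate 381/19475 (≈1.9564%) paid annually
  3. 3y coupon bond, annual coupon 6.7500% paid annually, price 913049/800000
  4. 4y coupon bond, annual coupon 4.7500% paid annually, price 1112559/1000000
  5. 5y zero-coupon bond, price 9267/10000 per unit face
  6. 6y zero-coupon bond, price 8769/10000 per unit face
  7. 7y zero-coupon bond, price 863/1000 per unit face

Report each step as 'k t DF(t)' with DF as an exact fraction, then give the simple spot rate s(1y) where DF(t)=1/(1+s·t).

step 1 [1y] zero: DF = P = 616/625 ≈ 0.985600
step 2 [2y] swap r/1=381/19475: DF=(1 − 381/19475·(0.985600))/(1+381/19475) = 9619/10000 ≈ 0.961900
step 3 [3y] bond c/1=27/400: DF=(913049/800000 − 27/400·(0.985600+0.961900))/(1+27/400) = 473/500 ≈ 0.946000
step 4 [4y] bond c/1=19/400: DF=(1112559/1000000 − 19/400·(0.985600+0.961900+0.946000))/(1+19/400) = 9309/10000 ≈ 0.930900
step 5 [5y] zero: DF = P = 9267/10000 ≈ 0.926700
step 6 [6y] zero: DF = P = 8769/10000 ≈ 0.876900
step 7 [7y] zero: DF = P = 863/1000 ≈ 0.863000

1 1 616/625
2 2 9619/10000
3 3 473/500
4 4 9309/10000
5 5 9267/10000
6 6 8769/10000
7 7 863/1000
s(1y) = (1/(616/625) − 1)/(1) = 9/616 ≈ 1.4610%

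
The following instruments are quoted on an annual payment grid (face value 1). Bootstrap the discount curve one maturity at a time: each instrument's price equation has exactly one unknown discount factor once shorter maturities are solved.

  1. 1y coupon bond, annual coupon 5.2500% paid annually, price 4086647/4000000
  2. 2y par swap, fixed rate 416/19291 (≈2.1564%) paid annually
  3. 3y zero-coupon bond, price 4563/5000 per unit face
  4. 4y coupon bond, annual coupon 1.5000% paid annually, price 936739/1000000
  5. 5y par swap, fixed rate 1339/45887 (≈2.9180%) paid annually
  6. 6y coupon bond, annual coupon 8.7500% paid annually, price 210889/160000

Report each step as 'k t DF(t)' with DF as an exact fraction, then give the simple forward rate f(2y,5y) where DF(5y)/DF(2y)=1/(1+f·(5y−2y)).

1 1 9707/10000
2 2 599/625
3 3 4563/5000
4 4 8809/10000
5 5 8661/10000
6 6 2107/2500
f(2y,5y) = ((599/625)/(8661/10000) − 1)/(3) = 923/25983 ≈ 3.5523%

step 1 [1y] bond c/1=21/400: DF=(4086647/4000000 − 21/400·(0))/(1+21/400) = 9707/10000 ≈ 0.970700
step 2 [2y] swap r/1=416/19291: DF=(1 − 416/19291·(0.970700))/(1+416/19291) = 599/625 ≈ 0.958400
step 3 [3y] zero: DF = P = 4563/5000 ≈ 0.912600
step 4 [4y] bond c/1=3/200: DF=(936739/1000000 − 3/200·(0.970700+0.958400+0.912600))/(1+3/200) = 8809/10000 ≈ 0.880900
step 5 [5y] swap r/1=1339/45887: DF=(1 − 1339/45887·(0.970700+0.958400+0.912600+0.880900))/(1+1339/45887) = 8661/10000 ≈ 0.866100
step 6 [6y] bond c/1=7/80: DF=(210889/160000 − 7/80·(0.970700+0.958400+0.912600+0.880900+0.866100))/(1+7/80) = 2107/2500 ≈ 0.842800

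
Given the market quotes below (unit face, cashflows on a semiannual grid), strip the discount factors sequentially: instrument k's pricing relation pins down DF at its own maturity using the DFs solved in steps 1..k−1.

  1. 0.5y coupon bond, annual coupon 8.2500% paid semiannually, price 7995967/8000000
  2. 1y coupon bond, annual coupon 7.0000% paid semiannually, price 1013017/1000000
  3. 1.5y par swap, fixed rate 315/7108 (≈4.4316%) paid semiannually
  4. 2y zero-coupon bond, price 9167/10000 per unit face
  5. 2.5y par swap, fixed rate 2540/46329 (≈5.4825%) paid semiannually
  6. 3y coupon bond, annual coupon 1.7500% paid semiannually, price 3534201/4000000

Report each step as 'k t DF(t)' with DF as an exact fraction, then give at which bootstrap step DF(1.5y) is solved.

1 1/2 9599/10000
2 1 9463/10000
3 3/2 937/1000
4 2 9167/10000
5 5/2 873/1000
6 3 8357/10000
DF(1.5y) is solved at step 3

step 1 [0.5y] bond c/2=33/800: DF=(7995967/8000000 − 33/800·(0))/(1+33/800) = 9599/10000 ≈ 0.959900
step 2 [1y] bond c/2=7/200: DF=(1013017/1000000 − 7/200·(0.959900))/(1+7/200) = 9463/10000 ≈ 0.946300
step 3 [1.5y] swap r/2=315/14216: DF=(1 − 315/14216·(0.959900+0.946300))/(1+315/14216) = 937/1000 ≈ 0.937000
step 4 [2y] zero: DF = P = 9167/10000 ≈ 0.916700
step 5 [2.5y] swap r/2=1270/46329: DF=(1 − 1270/46329·(0.959900+0.946300+0.937000+0.916700))/(1+1270/46329) = 873/1000 ≈ 0.873000
step 6 [3y] bond c/2=7/800: DF=(3534201/4000000 − 7/800·(0.959900+0.946300+0.937000+0.916700+0.873000))/(1+7/800) = 8357/10000 ≈ 0.835700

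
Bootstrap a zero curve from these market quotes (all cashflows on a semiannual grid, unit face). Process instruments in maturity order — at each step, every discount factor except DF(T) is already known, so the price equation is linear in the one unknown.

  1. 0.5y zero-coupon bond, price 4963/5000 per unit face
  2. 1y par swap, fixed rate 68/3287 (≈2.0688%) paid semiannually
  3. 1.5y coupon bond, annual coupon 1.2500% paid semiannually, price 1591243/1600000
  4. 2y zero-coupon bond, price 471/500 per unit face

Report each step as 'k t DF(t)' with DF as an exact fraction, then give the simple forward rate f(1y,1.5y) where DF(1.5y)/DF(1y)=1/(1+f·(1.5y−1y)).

1 1/2 4963/5000
2 1 2449/2500
3 3/2 9761/10000
4 2 471/500
f(1y,1.5y) = ((2449/2500)/(9761/10000) − 1)/(1/2) = 70/9761 ≈ 0.7171%

step 1 [0.5y] zero: DF = P = 4963/5000 ≈ 0.992600
step 2 [1y] swap r/2=34/3287: DF=(1 − 34/3287·(0.992600))/(1+34/3287) = 2449/2500 ≈ 0.979600
step 3 [1.5y] bond c/2=1/160: DF=(1591243/1600000 − 1/160·(0.992600+0.979600))/(1+1/160) = 9761/10000 ≈ 0.976100
step 4 [2y] zero: DF = P = 471/500 ≈ 0.942000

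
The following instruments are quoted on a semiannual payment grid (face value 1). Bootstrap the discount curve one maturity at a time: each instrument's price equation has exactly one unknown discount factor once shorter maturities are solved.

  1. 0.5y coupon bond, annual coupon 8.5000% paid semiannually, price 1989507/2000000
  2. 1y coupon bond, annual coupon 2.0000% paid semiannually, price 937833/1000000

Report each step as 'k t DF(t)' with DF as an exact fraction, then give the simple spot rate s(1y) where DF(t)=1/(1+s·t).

1 1/2 4771/5000
2 1 9191/10000
s(1y) = (1/(9191/10000) − 1)/(1) = 809/9191 ≈ 8.8021%

step 1 [0.5y] bond c/2=17/400: DF=(1989507/2000000 − 17/400·(0))/(1+17/400) = 4771/5000 ≈ 0.954200
step 2 [1y] bond c/2=1/100: DF=(937833/1000000 − 1/100·(0.954200))/(1+1/100) = 9191/10000 ≈ 0.919100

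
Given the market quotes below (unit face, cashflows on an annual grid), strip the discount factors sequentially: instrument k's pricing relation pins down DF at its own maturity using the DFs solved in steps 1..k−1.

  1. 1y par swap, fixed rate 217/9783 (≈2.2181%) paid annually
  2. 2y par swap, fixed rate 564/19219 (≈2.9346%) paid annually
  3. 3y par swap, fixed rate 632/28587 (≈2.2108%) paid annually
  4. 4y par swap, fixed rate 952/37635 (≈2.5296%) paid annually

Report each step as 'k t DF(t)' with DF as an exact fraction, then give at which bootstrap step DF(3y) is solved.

1 1 9783/10000
2 2 2359/2500
3 3 1171/1250
4 4 1131/1250
DF(3y) is solved at step 3

step 1 [1y] swap r/1=217/9783: DF=(1 − 217/9783·(0))/(1+217/9783) = 9783/10000 ≈ 0.978300
step 2 [2y] swap r/1=564/19219: DF=(1 − 564/19219·(0.978300))/(1+564/19219) = 2359/2500 ≈ 0.943600
step 3 [3y] swap r/1=632/28587: DF=(1 − 632/28587·(0.978300+0.943600))/(1+632/28587) = 1171/1250 ≈ 0.936800
step 4 [4y] swap r/1=952/37635: DF=(1 − 952/37635·(0.978300+0.943600+0.936800))/(1+952/37635) = 1131/1250 ≈ 0.904800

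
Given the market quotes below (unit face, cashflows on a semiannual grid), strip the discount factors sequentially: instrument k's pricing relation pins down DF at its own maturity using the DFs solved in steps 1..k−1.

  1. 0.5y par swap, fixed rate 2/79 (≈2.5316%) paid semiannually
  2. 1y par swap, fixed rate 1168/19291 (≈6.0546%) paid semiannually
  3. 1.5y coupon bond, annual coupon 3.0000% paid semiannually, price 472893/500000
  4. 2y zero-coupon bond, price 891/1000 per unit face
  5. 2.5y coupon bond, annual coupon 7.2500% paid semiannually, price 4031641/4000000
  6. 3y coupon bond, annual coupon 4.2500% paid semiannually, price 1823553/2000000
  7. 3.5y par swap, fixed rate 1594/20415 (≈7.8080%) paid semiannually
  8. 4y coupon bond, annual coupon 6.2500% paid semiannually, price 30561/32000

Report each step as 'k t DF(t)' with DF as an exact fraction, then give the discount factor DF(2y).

step 1 [0.5y] swap r/2=1/79: DF=(1 − 1/79·(0))/(1+1/79) = 79/80 ≈ 0.987500
step 2 [1y] swap r/2=584/19291: DF=(1 − 584/19291·(0.987500))/(1+584/19291) = 1177/1250 ≈ 0.941600
step 3 [1.5y] bond c/2=3/200: DF=(472893/500000 − 3/200·(0.987500+0.941600))/(1+3/200) = 9033/10000 ≈ 0.903300
step 4 [2y] zero: DF = P = 891/1000 ≈ 0.891000
step 5 [2.5y] bond c/2=29/800: DF=(4031641/4000000 − 29/800·(0.987500+0.941600+0.903300+0.891000))/(1+29/800) = 1053/1250 ≈ 0.842400
step 6 [3y] bond c/2=17/800: DF=(1823553/2000000 − 17/800·(0.987500+0.941600+0.903300+0.891000+0.842400))/(1+17/800) = 3989/5000 ≈ 0.797800
step 7 [3.5y] swap r/2=797/20415: DF=(1 − 797/20415·(0.987500+0.941600+0.903300+0.891000+0.842400+0.797800))/(1+797/20415) = 7609/10000 ≈ 0.760900
step 8 [4y] bond c/2=1/32: DF=(30561/32000 − 1/32·(0.987500+0.941600+0.903300+0.891000+0.842400+0.797800+0.760900))/(1+1/32) = 1481/2000 ≈ 0.740500

1 1/2 79/80
2 1 1177/1250
3 3/2 9033/10000
4 2 891/1000
5 5/2 1053/1250
6 3 3989/5000
7 7/2 7609/10000
8 4 1481/2000
DF(2y) = 891/1000 ≈ 0.891000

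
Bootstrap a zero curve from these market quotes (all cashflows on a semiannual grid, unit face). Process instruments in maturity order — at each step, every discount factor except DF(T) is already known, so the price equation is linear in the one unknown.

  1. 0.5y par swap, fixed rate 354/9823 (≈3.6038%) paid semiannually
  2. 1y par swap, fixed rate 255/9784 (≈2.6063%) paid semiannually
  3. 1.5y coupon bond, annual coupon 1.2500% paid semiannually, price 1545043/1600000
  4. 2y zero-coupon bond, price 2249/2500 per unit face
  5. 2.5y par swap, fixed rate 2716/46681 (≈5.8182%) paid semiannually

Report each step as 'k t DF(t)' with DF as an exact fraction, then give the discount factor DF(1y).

1 1/2 9823/10000
2 1 1949/2000
3 3/2 379/400
4 2 2249/2500
5 5/2 4321/5000
DF(1y) = 1949/2000 ≈ 0.974500

step 1 [0.5y] swap r/2=177/9823: DF=(1 − 177/9823·(0))/(1+177/9823) = 9823/10000 ≈ 0.982300
step 2 [1y] swap r/2=255/19568: DF=(1 − 255/19568·(0.982300))/(1+255/19568) = 1949/2000 ≈ 0.974500
step 3 [1.5y] bond c/2=1/160: DF=(1545043/1600000 − 1/160·(0.982300+0.974500))/(1+1/160) = 379/400 ≈ 0.947500
step 4 [2y] zero: DF = P = 2249/2500 ≈ 0.899600
step 5 [2.5y] swap r/2=1358/46681: DF=(1 − 1358/46681·(0.982300+0.974500+0.947500+0.899600))/(1+1358/46681) = 4321/5000 ≈ 0.864200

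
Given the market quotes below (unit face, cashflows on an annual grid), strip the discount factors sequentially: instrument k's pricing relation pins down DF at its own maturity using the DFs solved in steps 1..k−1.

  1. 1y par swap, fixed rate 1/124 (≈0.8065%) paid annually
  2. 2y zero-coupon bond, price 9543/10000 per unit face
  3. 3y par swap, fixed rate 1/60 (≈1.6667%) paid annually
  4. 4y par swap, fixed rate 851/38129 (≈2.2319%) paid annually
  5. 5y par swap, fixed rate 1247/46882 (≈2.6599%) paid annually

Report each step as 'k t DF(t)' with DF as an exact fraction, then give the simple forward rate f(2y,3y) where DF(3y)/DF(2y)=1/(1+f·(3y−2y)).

1 1 124/125
2 2 9543/10000
3 3 9517/10000
4 4 9149/10000
5 5 8753/10000
f(2y,3y) = ((9543/10000)/(9517/10000) − 1)/(1) = 26/9517 ≈ 0.2732%

step 1 [1y] swap r/1=1/124: DF=(1 − 1/124·(0))/(1+1/124) = 124/125 ≈ 0.992000
step 2 [2y] zero: DF = P = 9543/10000 ≈ 0.954300
step 3 [3y] swap r/1=1/60: DF=(1 − 1/60·(0.992000+0.954300))/(1+1/60) = 9517/10000 ≈ 0.951700
step 4 [4y] swap r/1=851/38129: DF=(1 − 851/38129·(0.992000+0.954300+0.951700))/(1+851/38129) = 9149/10000 ≈ 0.914900
step 5 [5y] swap r/1=1247/46882: DF=(1 − 1247/46882·(0.992000+0.954300+0.951700+0.914900))/(1+1247/46882) = 8753/10000 ≈ 0.875300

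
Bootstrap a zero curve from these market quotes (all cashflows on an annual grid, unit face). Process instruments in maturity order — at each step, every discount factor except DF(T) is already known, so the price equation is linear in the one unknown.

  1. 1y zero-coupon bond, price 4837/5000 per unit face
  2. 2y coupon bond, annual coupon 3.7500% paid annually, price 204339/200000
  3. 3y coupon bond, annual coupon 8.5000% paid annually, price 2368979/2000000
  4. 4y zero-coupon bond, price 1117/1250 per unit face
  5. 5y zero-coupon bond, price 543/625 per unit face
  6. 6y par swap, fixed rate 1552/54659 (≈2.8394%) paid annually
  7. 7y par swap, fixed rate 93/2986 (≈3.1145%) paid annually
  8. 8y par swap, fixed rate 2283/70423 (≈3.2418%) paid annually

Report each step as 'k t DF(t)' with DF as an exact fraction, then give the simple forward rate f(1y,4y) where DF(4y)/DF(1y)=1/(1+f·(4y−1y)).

step 1 [1y] zero: DF = P = 4837/5000 ≈ 0.967400
step 2 [2y] bond c/1=3/80: DF=(204339/200000 − 3/80·(0.967400))/(1+3/80) = 4749/5000 ≈ 0.949800
step 3 [3y] bond c/1=17/200: DF=(2368979/2000000 − 17/200·(0.967400+0.949800))/(1+17/200) = 1883/2000 ≈ 0.941500
step 4 [4y] zero: DF = P = 1117/1250 ≈ 0.893600
step 5 [5y] zero: DF = P = 543/625 ≈ 0.868800
step 6 [6y] swap r/1=1552/54659: DF=(1 − 1552/54659·(0.967400+0.949800+0.941500+0.893600+0.868800))/(1+1552/54659) = 528/625 ≈ 0.844800
step 7 [7y] swap r/1=93/2986: DF=(1 − 93/2986·(0.967400+0.949800+0.941500+0.893600+0.868800+0.844800))/(1+93/2986) = 8047/10000 ≈ 0.804700
step 8 [8y] swap r/1=2283/70423: DF=(1 − 2283/70423·(0.967400+0.949800+0.941500+0.893600+0.868800+0.844800+0.804700))/(1+2283/70423) = 7717/10000 ≈ 0.771700

1 1 4837/5000
2 2 4749/5000
3 3 1883/2000
4 4 1117/1250
5 5 543/625
6 6 528/625
7 7 8047/10000
8 8 7717/10000
f(1y,4y) = ((4837/5000)/(1117/1250) − 1)/(3) = 123/4468 ≈ 2.7529%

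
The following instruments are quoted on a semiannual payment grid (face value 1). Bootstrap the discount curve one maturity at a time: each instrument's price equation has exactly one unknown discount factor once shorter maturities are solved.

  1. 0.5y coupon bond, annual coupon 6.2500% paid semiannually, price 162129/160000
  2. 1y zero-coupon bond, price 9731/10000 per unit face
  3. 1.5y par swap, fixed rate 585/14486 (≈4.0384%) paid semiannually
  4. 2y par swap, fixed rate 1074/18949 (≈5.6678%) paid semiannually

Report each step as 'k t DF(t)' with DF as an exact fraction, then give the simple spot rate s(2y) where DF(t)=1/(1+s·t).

step 1 [0.5y] bond c/2=1/32: DF=(162129/160000 − 1/32·(0))/(1+1/32) = 4913/5000 ≈ 0.982600
step 2 [1y] zero: DF = P = 9731/10000 ≈ 0.973100
step 3 [1.5y] swap r/2=585/28972: DF=(1 − 585/28972·(0.982600+0.973100))/(1+585/28972) = 1883/2000 ≈ 0.941500
step 4 [2y] swap r/2=537/18949: DF=(1 − 537/18949·(0.982600+0.973100+0.941500))/(1+537/18949) = 4463/5000 ≈ 0.892600

1 1/2 4913/5000
2 1 9731/10000
3 3/2 1883/2000
4 2 4463/5000
s(2y) = (1/(4463/5000) − 1)/(2) = 537/8926 ≈ 6.0161%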